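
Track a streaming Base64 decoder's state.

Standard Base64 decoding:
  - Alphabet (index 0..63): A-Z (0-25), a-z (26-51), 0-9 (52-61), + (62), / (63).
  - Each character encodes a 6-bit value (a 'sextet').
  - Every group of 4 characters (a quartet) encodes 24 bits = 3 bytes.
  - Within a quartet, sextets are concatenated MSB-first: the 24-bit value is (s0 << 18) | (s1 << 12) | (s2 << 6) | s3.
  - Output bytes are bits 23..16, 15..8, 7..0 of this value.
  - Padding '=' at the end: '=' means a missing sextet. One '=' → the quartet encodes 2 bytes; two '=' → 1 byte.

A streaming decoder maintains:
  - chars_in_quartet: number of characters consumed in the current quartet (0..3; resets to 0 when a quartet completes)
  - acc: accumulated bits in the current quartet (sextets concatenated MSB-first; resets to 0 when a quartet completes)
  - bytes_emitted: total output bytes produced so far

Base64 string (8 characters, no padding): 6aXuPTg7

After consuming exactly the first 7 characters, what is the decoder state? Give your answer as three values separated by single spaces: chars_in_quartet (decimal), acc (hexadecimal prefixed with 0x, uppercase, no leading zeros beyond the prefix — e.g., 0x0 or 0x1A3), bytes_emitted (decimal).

Answer: 3 0xF4E0 3

Derivation:
After char 0 ('6'=58): chars_in_quartet=1 acc=0x3A bytes_emitted=0
After char 1 ('a'=26): chars_in_quartet=2 acc=0xE9A bytes_emitted=0
After char 2 ('X'=23): chars_in_quartet=3 acc=0x3A697 bytes_emitted=0
After char 3 ('u'=46): chars_in_quartet=4 acc=0xE9A5EE -> emit E9 A5 EE, reset; bytes_emitted=3
After char 4 ('P'=15): chars_in_quartet=1 acc=0xF bytes_emitted=3
After char 5 ('T'=19): chars_in_quartet=2 acc=0x3D3 bytes_emitted=3
After char 6 ('g'=32): chars_in_quartet=3 acc=0xF4E0 bytes_emitted=3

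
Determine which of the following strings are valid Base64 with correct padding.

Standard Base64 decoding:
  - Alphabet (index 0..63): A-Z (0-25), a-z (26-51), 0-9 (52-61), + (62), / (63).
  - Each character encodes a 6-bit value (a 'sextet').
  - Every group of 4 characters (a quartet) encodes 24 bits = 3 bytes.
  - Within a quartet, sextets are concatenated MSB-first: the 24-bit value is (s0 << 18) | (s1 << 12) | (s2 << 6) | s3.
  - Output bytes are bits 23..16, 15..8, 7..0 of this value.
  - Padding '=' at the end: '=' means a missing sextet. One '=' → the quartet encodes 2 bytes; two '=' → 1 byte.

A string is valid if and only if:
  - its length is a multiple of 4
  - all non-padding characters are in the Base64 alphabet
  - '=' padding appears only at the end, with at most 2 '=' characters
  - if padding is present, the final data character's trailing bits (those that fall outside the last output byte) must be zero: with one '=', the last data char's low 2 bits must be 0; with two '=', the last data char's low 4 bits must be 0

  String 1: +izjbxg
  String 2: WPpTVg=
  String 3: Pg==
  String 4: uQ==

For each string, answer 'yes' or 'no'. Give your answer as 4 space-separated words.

Answer: no no yes yes

Derivation:
String 1: '+izjbxg' → invalid (len=7 not mult of 4)
String 2: 'WPpTVg=' → invalid (len=7 not mult of 4)
String 3: 'Pg==' → valid
String 4: 'uQ==' → valid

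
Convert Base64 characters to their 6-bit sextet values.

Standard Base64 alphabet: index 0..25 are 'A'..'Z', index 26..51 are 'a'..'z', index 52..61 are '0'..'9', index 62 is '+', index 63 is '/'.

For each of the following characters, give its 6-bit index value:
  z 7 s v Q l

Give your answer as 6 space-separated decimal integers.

Answer: 51 59 44 47 16 37

Derivation:
'z': a..z range, 26 + ord('z') − ord('a') = 51
'7': 0..9 range, 52 + ord('7') − ord('0') = 59
's': a..z range, 26 + ord('s') − ord('a') = 44
'v': a..z range, 26 + ord('v') − ord('a') = 47
'Q': A..Z range, ord('Q') − ord('A') = 16
'l': a..z range, 26 + ord('l') − ord('a') = 37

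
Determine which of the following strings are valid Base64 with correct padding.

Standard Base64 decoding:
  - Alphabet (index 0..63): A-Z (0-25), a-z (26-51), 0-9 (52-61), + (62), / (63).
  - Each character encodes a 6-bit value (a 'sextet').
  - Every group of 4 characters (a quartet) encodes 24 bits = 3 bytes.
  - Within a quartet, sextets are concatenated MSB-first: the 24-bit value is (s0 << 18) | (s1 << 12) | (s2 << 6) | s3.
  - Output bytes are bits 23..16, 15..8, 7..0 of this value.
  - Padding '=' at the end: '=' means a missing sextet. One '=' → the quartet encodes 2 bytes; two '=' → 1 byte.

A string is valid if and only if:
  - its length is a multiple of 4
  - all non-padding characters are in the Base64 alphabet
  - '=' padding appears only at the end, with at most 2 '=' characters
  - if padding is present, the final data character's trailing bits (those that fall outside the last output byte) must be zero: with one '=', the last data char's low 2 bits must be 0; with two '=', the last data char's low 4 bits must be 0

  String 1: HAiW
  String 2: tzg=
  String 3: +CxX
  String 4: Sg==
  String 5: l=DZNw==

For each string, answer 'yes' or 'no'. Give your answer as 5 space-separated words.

Answer: yes yes yes yes no

Derivation:
String 1: 'HAiW' → valid
String 2: 'tzg=' → valid
String 3: '+CxX' → valid
String 4: 'Sg==' → valid
String 5: 'l=DZNw==' → invalid (bad char(s): ['=']; '=' in middle)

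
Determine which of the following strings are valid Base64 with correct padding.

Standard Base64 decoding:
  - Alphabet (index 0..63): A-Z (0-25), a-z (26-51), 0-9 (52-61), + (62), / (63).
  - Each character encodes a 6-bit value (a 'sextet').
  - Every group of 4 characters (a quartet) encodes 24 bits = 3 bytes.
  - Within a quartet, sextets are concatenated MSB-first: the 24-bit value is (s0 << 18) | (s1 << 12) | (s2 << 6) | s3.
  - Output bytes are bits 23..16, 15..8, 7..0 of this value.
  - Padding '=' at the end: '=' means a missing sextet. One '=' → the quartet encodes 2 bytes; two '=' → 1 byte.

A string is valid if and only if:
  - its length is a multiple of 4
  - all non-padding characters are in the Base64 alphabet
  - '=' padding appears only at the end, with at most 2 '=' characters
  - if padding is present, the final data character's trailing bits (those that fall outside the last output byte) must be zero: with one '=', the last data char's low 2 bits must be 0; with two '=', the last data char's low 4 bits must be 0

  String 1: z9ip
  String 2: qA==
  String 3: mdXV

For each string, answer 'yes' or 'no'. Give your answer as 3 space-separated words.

Answer: yes yes yes

Derivation:
String 1: 'z9ip' → valid
String 2: 'qA==' → valid
String 3: 'mdXV' → valid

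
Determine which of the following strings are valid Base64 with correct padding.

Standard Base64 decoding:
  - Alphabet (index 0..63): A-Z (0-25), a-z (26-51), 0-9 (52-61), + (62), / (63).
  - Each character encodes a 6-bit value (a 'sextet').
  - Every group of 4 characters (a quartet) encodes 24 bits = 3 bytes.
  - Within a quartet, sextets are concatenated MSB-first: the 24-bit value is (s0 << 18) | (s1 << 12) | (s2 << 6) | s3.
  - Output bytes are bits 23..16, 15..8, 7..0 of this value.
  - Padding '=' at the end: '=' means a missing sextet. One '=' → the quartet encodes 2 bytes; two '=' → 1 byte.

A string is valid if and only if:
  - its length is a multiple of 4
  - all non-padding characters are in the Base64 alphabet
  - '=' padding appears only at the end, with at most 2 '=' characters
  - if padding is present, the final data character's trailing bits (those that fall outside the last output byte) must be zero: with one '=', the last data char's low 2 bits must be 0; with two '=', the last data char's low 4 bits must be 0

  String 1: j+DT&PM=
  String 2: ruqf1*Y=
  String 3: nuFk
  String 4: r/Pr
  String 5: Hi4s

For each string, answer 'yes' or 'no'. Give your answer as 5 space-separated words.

String 1: 'j+DT&PM=' → invalid (bad char(s): ['&'])
String 2: 'ruqf1*Y=' → invalid (bad char(s): ['*'])
String 3: 'nuFk' → valid
String 4: 'r/Pr' → valid
String 5: 'Hi4s' → valid

Answer: no no yes yes yes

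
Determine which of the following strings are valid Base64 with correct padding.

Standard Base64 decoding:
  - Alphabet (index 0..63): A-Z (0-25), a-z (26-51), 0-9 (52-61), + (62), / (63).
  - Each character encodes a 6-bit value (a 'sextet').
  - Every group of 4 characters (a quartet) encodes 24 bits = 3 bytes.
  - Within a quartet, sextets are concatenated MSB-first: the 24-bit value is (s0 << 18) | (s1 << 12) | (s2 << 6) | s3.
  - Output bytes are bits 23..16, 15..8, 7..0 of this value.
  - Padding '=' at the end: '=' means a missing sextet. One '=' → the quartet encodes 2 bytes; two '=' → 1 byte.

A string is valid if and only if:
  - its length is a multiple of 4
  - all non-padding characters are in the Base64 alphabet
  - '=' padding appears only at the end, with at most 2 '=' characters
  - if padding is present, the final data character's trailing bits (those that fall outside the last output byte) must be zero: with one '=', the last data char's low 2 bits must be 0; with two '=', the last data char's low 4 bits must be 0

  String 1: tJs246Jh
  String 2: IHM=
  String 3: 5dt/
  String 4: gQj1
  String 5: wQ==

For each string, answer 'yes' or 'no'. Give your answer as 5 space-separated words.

String 1: 'tJs246Jh' → valid
String 2: 'IHM=' → valid
String 3: '5dt/' → valid
String 4: 'gQj1' → valid
String 5: 'wQ==' → valid

Answer: yes yes yes yes yes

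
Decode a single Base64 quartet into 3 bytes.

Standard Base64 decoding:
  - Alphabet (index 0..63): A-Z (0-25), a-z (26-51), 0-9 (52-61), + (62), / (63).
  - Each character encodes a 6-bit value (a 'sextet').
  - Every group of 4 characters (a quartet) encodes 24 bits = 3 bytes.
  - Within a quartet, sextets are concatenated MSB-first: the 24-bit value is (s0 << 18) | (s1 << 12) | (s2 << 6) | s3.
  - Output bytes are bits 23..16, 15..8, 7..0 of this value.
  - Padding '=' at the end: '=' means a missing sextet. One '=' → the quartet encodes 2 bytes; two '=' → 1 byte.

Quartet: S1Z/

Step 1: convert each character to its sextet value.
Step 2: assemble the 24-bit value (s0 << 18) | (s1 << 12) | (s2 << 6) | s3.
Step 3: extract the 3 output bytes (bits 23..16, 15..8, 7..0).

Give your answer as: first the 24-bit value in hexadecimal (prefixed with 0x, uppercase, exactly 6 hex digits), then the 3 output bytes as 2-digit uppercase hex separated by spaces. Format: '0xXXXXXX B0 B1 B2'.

Answer: 0x4B567F 4B 56 7F

Derivation:
Sextets: S=18, 1=53, Z=25, /=63
24-bit: (18<<18) | (53<<12) | (25<<6) | 63
      = 0x480000 | 0x035000 | 0x000640 | 0x00003F
      = 0x4B567F
Bytes: (v>>16)&0xFF=4B, (v>>8)&0xFF=56, v&0xFF=7F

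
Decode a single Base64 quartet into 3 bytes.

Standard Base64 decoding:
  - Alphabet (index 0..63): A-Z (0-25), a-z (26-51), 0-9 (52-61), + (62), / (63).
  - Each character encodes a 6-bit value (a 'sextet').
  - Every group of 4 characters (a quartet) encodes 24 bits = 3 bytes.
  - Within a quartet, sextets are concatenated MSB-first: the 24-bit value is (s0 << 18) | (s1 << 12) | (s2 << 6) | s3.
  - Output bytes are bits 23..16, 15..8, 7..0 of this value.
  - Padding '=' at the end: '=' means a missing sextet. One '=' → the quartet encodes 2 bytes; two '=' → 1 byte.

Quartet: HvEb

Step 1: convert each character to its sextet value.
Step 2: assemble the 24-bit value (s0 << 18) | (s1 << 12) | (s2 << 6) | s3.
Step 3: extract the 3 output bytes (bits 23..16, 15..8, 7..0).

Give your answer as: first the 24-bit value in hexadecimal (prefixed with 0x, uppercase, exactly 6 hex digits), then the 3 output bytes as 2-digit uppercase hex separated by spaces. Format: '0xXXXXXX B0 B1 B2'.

Sextets: H=7, v=47, E=4, b=27
24-bit: (7<<18) | (47<<12) | (4<<6) | 27
      = 0x1C0000 | 0x02F000 | 0x000100 | 0x00001B
      = 0x1EF11B
Bytes: (v>>16)&0xFF=1E, (v>>8)&0xFF=F1, v&0xFF=1B

Answer: 0x1EF11B 1E F1 1B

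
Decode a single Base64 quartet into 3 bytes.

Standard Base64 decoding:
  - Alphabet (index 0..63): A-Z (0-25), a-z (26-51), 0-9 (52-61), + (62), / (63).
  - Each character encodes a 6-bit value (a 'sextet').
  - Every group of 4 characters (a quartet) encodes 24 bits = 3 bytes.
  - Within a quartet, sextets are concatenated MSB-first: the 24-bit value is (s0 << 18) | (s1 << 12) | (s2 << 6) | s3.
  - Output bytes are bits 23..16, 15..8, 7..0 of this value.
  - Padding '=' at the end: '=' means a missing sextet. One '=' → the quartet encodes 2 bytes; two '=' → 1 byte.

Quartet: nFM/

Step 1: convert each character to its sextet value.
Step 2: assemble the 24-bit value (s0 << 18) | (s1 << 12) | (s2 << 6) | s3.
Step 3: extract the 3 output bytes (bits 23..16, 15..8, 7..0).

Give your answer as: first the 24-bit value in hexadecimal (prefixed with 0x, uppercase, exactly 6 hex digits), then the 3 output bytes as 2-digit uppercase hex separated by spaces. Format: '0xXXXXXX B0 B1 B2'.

Answer: 0x9C533F 9C 53 3F

Derivation:
Sextets: n=39, F=5, M=12, /=63
24-bit: (39<<18) | (5<<12) | (12<<6) | 63
      = 0x9C0000 | 0x005000 | 0x000300 | 0x00003F
      = 0x9C533F
Bytes: (v>>16)&0xFF=9C, (v>>8)&0xFF=53, v&0xFF=3F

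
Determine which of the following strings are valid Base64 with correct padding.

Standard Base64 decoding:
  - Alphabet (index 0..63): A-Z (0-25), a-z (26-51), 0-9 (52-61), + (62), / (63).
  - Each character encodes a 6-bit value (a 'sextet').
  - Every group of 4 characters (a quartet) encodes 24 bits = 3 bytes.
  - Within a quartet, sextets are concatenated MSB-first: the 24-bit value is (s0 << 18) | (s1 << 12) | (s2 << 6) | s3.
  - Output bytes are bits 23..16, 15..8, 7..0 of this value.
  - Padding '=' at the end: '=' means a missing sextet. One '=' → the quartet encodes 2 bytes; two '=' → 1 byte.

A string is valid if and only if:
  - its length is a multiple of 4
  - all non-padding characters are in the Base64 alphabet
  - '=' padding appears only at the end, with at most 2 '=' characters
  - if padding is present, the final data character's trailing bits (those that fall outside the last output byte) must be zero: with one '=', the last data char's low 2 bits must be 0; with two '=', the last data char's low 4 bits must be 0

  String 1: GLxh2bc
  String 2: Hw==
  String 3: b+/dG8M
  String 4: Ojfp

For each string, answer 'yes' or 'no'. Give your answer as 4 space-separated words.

String 1: 'GLxh2bc' → invalid (len=7 not mult of 4)
String 2: 'Hw==' → valid
String 3: 'b+/dG8M' → invalid (len=7 not mult of 4)
String 4: 'Ojfp' → valid

Answer: no yes no yes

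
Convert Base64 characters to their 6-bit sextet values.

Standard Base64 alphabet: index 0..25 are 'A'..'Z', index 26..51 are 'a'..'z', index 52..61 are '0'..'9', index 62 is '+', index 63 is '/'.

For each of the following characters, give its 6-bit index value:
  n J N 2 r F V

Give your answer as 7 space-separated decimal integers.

Answer: 39 9 13 54 43 5 21

Derivation:
'n': a..z range, 26 + ord('n') − ord('a') = 39
'J': A..Z range, ord('J') − ord('A') = 9
'N': A..Z range, ord('N') − ord('A') = 13
'2': 0..9 range, 52 + ord('2') − ord('0') = 54
'r': a..z range, 26 + ord('r') − ord('a') = 43
'F': A..Z range, ord('F') − ord('A') = 5
'V': A..Z range, ord('V') − ord('A') = 21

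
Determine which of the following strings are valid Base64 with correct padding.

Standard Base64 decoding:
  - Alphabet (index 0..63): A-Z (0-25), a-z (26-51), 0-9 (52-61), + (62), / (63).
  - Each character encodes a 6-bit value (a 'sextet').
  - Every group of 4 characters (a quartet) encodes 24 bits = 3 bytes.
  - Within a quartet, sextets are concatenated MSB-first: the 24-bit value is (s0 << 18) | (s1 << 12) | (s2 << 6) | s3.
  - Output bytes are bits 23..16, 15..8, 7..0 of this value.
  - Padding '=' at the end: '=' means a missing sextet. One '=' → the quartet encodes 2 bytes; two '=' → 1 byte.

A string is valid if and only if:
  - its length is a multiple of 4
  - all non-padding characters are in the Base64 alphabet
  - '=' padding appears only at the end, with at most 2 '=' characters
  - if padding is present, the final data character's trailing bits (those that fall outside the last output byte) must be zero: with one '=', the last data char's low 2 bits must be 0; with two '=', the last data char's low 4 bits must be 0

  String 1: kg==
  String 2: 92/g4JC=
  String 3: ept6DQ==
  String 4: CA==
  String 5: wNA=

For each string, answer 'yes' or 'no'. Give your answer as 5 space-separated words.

String 1: 'kg==' → valid
String 2: '92/g4JC=' → invalid (bad trailing bits)
String 3: 'ept6DQ==' → valid
String 4: 'CA==' → valid
String 5: 'wNA=' → valid

Answer: yes no yes yes yes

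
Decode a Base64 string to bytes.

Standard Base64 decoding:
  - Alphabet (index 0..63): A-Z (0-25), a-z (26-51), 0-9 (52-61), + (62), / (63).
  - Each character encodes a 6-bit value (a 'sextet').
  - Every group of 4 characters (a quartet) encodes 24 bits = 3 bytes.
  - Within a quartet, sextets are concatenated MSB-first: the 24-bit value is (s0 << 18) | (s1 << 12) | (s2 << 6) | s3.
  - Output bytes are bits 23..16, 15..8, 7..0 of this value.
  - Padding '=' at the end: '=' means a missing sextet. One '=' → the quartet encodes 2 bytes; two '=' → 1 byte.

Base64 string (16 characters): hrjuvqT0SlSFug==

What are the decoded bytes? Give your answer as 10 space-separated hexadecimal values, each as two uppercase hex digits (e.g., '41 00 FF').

Answer: 86 B8 EE BE A4 F4 4A 54 85 BA

Derivation:
After char 0 ('h'=33): chars_in_quartet=1 acc=0x21 bytes_emitted=0
After char 1 ('r'=43): chars_in_quartet=2 acc=0x86B bytes_emitted=0
After char 2 ('j'=35): chars_in_quartet=3 acc=0x21AE3 bytes_emitted=0
After char 3 ('u'=46): chars_in_quartet=4 acc=0x86B8EE -> emit 86 B8 EE, reset; bytes_emitted=3
After char 4 ('v'=47): chars_in_quartet=1 acc=0x2F bytes_emitted=3
After char 5 ('q'=42): chars_in_quartet=2 acc=0xBEA bytes_emitted=3
After char 6 ('T'=19): chars_in_quartet=3 acc=0x2FA93 bytes_emitted=3
After char 7 ('0'=52): chars_in_quartet=4 acc=0xBEA4F4 -> emit BE A4 F4, reset; bytes_emitted=6
After char 8 ('S'=18): chars_in_quartet=1 acc=0x12 bytes_emitted=6
After char 9 ('l'=37): chars_in_quartet=2 acc=0x4A5 bytes_emitted=6
After char 10 ('S'=18): chars_in_quartet=3 acc=0x12952 bytes_emitted=6
After char 11 ('F'=5): chars_in_quartet=4 acc=0x4A5485 -> emit 4A 54 85, reset; bytes_emitted=9
After char 12 ('u'=46): chars_in_quartet=1 acc=0x2E bytes_emitted=9
After char 13 ('g'=32): chars_in_quartet=2 acc=0xBA0 bytes_emitted=9
Padding '==': partial quartet acc=0xBA0 -> emit BA; bytes_emitted=10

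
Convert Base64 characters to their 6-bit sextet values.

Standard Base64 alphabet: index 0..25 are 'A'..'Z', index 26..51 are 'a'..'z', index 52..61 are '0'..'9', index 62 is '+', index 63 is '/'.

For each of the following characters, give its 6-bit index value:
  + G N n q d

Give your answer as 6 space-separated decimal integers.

'+': index 62
'G': A..Z range, ord('G') − ord('A') = 6
'N': A..Z range, ord('N') − ord('A') = 13
'n': a..z range, 26 + ord('n') − ord('a') = 39
'q': a..z range, 26 + ord('q') − ord('a') = 42
'd': a..z range, 26 + ord('d') − ord('a') = 29

Answer: 62 6 13 39 42 29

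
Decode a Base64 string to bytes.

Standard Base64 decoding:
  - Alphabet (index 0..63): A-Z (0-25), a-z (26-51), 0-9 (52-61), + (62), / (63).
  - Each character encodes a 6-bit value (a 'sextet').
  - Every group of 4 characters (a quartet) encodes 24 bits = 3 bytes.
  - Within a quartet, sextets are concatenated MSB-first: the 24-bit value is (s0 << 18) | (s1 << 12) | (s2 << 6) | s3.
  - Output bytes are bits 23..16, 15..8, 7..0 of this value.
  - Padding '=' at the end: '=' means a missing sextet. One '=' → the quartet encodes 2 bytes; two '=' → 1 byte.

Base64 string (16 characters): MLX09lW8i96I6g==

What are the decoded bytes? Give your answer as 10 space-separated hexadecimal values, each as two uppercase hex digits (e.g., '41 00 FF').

After char 0 ('M'=12): chars_in_quartet=1 acc=0xC bytes_emitted=0
After char 1 ('L'=11): chars_in_quartet=2 acc=0x30B bytes_emitted=0
After char 2 ('X'=23): chars_in_quartet=3 acc=0xC2D7 bytes_emitted=0
After char 3 ('0'=52): chars_in_quartet=4 acc=0x30B5F4 -> emit 30 B5 F4, reset; bytes_emitted=3
After char 4 ('9'=61): chars_in_quartet=1 acc=0x3D bytes_emitted=3
After char 5 ('l'=37): chars_in_quartet=2 acc=0xF65 bytes_emitted=3
After char 6 ('W'=22): chars_in_quartet=3 acc=0x3D956 bytes_emitted=3
After char 7 ('8'=60): chars_in_quartet=4 acc=0xF655BC -> emit F6 55 BC, reset; bytes_emitted=6
After char 8 ('i'=34): chars_in_quartet=1 acc=0x22 bytes_emitted=6
After char 9 ('9'=61): chars_in_quartet=2 acc=0x8BD bytes_emitted=6
After char 10 ('6'=58): chars_in_quartet=3 acc=0x22F7A bytes_emitted=6
After char 11 ('I'=8): chars_in_quartet=4 acc=0x8BDE88 -> emit 8B DE 88, reset; bytes_emitted=9
After char 12 ('6'=58): chars_in_quartet=1 acc=0x3A bytes_emitted=9
After char 13 ('g'=32): chars_in_quartet=2 acc=0xEA0 bytes_emitted=9
Padding '==': partial quartet acc=0xEA0 -> emit EA; bytes_emitted=10

Answer: 30 B5 F4 F6 55 BC 8B DE 88 EA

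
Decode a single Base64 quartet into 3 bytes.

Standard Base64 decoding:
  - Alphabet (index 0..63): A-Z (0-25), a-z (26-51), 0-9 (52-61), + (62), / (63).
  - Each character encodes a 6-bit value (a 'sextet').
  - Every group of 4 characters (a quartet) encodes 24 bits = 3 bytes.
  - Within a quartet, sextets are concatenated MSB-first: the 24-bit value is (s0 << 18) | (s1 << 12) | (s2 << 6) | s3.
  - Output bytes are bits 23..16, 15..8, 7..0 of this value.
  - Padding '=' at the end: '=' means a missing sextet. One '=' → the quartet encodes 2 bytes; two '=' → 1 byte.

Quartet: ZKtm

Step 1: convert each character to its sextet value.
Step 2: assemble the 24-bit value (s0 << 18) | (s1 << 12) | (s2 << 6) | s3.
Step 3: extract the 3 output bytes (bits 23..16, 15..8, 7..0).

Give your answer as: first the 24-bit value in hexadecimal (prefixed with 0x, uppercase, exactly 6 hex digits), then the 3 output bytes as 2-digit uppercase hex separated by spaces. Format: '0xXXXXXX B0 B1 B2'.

Sextets: Z=25, K=10, t=45, m=38
24-bit: (25<<18) | (10<<12) | (45<<6) | 38
      = 0x640000 | 0x00A000 | 0x000B40 | 0x000026
      = 0x64AB66
Bytes: (v>>16)&0xFF=64, (v>>8)&0xFF=AB, v&0xFF=66

Answer: 0x64AB66 64 AB 66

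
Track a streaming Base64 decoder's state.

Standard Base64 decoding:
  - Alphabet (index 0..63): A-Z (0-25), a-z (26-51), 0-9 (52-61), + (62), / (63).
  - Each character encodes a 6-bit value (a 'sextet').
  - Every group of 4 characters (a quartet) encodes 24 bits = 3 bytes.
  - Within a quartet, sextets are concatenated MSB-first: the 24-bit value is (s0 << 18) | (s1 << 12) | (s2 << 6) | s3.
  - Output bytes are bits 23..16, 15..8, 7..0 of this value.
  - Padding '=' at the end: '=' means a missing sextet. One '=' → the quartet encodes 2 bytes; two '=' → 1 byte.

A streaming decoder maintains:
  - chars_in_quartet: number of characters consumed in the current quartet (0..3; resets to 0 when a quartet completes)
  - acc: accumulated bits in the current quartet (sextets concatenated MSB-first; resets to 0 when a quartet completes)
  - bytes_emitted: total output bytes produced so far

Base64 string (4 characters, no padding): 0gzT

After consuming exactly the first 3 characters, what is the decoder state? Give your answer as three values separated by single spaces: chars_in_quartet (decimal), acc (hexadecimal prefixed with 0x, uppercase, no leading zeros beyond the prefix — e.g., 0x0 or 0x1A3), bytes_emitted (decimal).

Answer: 3 0x34833 0

Derivation:
After char 0 ('0'=52): chars_in_quartet=1 acc=0x34 bytes_emitted=0
After char 1 ('g'=32): chars_in_quartet=2 acc=0xD20 bytes_emitted=0
After char 2 ('z'=51): chars_in_quartet=3 acc=0x34833 bytes_emitted=0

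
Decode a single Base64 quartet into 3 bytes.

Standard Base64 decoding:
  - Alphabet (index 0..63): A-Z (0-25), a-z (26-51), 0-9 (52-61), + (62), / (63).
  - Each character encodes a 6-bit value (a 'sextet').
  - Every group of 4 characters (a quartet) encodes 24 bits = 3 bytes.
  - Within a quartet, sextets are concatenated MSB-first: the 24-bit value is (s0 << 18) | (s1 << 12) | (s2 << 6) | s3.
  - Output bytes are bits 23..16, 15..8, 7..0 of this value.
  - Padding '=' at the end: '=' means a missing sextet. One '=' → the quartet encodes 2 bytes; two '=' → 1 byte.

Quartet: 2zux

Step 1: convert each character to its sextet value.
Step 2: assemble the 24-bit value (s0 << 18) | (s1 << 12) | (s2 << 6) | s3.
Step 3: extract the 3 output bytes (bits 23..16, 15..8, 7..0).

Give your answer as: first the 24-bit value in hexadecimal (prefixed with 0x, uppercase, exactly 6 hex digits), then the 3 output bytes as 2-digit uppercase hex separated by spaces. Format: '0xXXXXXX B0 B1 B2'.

Answer: 0xDB3BB1 DB 3B B1

Derivation:
Sextets: 2=54, z=51, u=46, x=49
24-bit: (54<<18) | (51<<12) | (46<<6) | 49
      = 0xD80000 | 0x033000 | 0x000B80 | 0x000031
      = 0xDB3BB1
Bytes: (v>>16)&0xFF=DB, (v>>8)&0xFF=3B, v&0xFF=B1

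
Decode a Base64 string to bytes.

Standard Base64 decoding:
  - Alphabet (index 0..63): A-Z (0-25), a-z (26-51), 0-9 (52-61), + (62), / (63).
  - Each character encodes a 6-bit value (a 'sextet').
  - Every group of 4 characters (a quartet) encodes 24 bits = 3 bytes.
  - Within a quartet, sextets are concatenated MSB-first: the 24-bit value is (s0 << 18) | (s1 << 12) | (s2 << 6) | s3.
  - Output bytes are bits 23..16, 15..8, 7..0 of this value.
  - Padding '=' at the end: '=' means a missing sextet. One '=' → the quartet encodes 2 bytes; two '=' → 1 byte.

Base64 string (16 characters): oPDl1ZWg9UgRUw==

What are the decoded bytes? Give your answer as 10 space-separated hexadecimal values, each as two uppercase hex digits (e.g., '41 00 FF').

After char 0 ('o'=40): chars_in_quartet=1 acc=0x28 bytes_emitted=0
After char 1 ('P'=15): chars_in_quartet=2 acc=0xA0F bytes_emitted=0
After char 2 ('D'=3): chars_in_quartet=3 acc=0x283C3 bytes_emitted=0
After char 3 ('l'=37): chars_in_quartet=4 acc=0xA0F0E5 -> emit A0 F0 E5, reset; bytes_emitted=3
After char 4 ('1'=53): chars_in_quartet=1 acc=0x35 bytes_emitted=3
After char 5 ('Z'=25): chars_in_quartet=2 acc=0xD59 bytes_emitted=3
After char 6 ('W'=22): chars_in_quartet=3 acc=0x35656 bytes_emitted=3
After char 7 ('g'=32): chars_in_quartet=4 acc=0xD595A0 -> emit D5 95 A0, reset; bytes_emitted=6
After char 8 ('9'=61): chars_in_quartet=1 acc=0x3D bytes_emitted=6
After char 9 ('U'=20): chars_in_quartet=2 acc=0xF54 bytes_emitted=6
After char 10 ('g'=32): chars_in_quartet=3 acc=0x3D520 bytes_emitted=6
After char 11 ('R'=17): chars_in_quartet=4 acc=0xF54811 -> emit F5 48 11, reset; bytes_emitted=9
After char 12 ('U'=20): chars_in_quartet=1 acc=0x14 bytes_emitted=9
After char 13 ('w'=48): chars_in_quartet=2 acc=0x530 bytes_emitted=9
Padding '==': partial quartet acc=0x530 -> emit 53; bytes_emitted=10

Answer: A0 F0 E5 D5 95 A0 F5 48 11 53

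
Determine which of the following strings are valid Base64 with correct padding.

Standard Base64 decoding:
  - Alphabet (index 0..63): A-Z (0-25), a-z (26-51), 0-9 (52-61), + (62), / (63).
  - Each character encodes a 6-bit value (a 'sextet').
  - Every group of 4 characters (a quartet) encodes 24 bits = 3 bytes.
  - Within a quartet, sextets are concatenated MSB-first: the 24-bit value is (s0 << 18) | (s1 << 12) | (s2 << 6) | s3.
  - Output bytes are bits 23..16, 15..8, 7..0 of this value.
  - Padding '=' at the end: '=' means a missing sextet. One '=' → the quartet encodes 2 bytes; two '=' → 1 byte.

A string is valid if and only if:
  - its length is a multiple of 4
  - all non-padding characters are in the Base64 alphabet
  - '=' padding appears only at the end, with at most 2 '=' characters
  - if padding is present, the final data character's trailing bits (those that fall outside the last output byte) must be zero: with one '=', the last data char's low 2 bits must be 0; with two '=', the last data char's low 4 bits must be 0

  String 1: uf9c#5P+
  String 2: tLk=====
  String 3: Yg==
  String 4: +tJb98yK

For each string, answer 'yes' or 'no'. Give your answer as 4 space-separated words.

Answer: no no yes yes

Derivation:
String 1: 'uf9c#5P+' → invalid (bad char(s): ['#'])
String 2: 'tLk=====' → invalid (5 pad chars (max 2))
String 3: 'Yg==' → valid
String 4: '+tJb98yK' → valid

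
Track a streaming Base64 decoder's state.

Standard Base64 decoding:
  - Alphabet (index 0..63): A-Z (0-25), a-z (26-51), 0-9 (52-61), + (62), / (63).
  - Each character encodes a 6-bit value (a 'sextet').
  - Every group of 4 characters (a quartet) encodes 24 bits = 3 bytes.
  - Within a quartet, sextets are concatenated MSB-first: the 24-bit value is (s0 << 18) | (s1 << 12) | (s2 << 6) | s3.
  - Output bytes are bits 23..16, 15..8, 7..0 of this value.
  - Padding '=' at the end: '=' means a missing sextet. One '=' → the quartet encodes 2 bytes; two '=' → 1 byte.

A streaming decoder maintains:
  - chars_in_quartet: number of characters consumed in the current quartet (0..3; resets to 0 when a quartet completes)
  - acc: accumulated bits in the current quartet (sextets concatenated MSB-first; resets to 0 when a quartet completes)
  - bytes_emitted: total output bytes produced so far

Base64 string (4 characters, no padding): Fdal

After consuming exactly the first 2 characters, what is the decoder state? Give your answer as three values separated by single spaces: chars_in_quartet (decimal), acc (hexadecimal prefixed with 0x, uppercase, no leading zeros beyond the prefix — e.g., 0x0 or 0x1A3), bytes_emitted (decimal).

After char 0 ('F'=5): chars_in_quartet=1 acc=0x5 bytes_emitted=0
After char 1 ('d'=29): chars_in_quartet=2 acc=0x15D bytes_emitted=0

Answer: 2 0x15D 0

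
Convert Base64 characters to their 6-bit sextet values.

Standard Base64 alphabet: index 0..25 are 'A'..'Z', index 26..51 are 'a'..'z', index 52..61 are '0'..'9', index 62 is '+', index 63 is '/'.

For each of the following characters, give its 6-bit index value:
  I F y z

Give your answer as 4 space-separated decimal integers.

Answer: 8 5 50 51

Derivation:
'I': A..Z range, ord('I') − ord('A') = 8
'F': A..Z range, ord('F') − ord('A') = 5
'y': a..z range, 26 + ord('y') − ord('a') = 50
'z': a..z range, 26 + ord('z') − ord('a') = 51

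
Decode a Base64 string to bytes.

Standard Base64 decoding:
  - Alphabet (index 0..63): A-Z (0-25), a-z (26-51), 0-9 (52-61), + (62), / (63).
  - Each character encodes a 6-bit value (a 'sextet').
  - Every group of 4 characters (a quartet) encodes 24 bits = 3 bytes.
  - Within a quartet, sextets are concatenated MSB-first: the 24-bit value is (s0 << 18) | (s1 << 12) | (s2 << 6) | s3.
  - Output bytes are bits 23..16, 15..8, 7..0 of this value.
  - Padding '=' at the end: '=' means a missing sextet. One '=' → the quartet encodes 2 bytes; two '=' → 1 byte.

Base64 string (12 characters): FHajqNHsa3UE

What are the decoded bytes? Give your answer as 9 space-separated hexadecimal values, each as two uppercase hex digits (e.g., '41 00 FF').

After char 0 ('F'=5): chars_in_quartet=1 acc=0x5 bytes_emitted=0
After char 1 ('H'=7): chars_in_quartet=2 acc=0x147 bytes_emitted=0
After char 2 ('a'=26): chars_in_quartet=3 acc=0x51DA bytes_emitted=0
After char 3 ('j'=35): chars_in_quartet=4 acc=0x1476A3 -> emit 14 76 A3, reset; bytes_emitted=3
After char 4 ('q'=42): chars_in_quartet=1 acc=0x2A bytes_emitted=3
After char 5 ('N'=13): chars_in_quartet=2 acc=0xA8D bytes_emitted=3
After char 6 ('H'=7): chars_in_quartet=3 acc=0x2A347 bytes_emitted=3
After char 7 ('s'=44): chars_in_quartet=4 acc=0xA8D1EC -> emit A8 D1 EC, reset; bytes_emitted=6
After char 8 ('a'=26): chars_in_quartet=1 acc=0x1A bytes_emitted=6
After char 9 ('3'=55): chars_in_quartet=2 acc=0x6B7 bytes_emitted=6
After char 10 ('U'=20): chars_in_quartet=3 acc=0x1ADD4 bytes_emitted=6
After char 11 ('E'=4): chars_in_quartet=4 acc=0x6B7504 -> emit 6B 75 04, reset; bytes_emitted=9

Answer: 14 76 A3 A8 D1 EC 6B 75 04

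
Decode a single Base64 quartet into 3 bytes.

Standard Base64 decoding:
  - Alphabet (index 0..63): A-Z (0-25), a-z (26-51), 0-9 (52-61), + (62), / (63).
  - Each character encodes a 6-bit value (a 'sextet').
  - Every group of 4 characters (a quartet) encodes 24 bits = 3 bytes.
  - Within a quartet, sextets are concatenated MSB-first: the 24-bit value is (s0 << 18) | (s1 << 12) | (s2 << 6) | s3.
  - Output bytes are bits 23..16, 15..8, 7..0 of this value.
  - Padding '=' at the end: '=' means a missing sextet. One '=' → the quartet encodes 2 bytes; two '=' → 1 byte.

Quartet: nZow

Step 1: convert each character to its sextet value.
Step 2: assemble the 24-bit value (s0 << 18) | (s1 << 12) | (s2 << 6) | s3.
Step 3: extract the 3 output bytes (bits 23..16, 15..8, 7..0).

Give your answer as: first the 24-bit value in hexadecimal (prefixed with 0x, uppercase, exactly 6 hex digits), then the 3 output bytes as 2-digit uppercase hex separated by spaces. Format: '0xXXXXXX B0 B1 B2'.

Sextets: n=39, Z=25, o=40, w=48
24-bit: (39<<18) | (25<<12) | (40<<6) | 48
      = 0x9C0000 | 0x019000 | 0x000A00 | 0x000030
      = 0x9D9A30
Bytes: (v>>16)&0xFF=9D, (v>>8)&0xFF=9A, v&0xFF=30

Answer: 0x9D9A30 9D 9A 30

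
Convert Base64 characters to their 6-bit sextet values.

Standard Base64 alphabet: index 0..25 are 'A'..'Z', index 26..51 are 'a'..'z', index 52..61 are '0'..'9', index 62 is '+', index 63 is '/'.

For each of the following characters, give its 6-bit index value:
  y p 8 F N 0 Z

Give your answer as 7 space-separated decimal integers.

Answer: 50 41 60 5 13 52 25

Derivation:
'y': a..z range, 26 + ord('y') − ord('a') = 50
'p': a..z range, 26 + ord('p') − ord('a') = 41
'8': 0..9 range, 52 + ord('8') − ord('0') = 60
'F': A..Z range, ord('F') − ord('A') = 5
'N': A..Z range, ord('N') − ord('A') = 13
'0': 0..9 range, 52 + ord('0') − ord('0') = 52
'Z': A..Z range, ord('Z') − ord('A') = 25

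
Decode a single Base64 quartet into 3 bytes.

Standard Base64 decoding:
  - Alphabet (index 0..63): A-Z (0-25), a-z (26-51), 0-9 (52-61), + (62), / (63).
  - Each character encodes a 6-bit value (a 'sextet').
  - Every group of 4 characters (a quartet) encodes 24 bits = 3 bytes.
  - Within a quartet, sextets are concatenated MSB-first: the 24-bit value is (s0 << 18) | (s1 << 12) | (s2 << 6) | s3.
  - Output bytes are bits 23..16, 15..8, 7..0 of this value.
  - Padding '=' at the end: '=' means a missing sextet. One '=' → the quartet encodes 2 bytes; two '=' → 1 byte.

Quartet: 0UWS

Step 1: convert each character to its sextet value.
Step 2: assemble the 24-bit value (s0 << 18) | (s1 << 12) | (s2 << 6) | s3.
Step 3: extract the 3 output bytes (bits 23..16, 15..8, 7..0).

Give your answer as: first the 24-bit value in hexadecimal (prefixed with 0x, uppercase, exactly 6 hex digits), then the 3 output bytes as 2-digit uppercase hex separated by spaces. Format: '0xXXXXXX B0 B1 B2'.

Sextets: 0=52, U=20, W=22, S=18
24-bit: (52<<18) | (20<<12) | (22<<6) | 18
      = 0xD00000 | 0x014000 | 0x000580 | 0x000012
      = 0xD14592
Bytes: (v>>16)&0xFF=D1, (v>>8)&0xFF=45, v&0xFF=92

Answer: 0xD14592 D1 45 92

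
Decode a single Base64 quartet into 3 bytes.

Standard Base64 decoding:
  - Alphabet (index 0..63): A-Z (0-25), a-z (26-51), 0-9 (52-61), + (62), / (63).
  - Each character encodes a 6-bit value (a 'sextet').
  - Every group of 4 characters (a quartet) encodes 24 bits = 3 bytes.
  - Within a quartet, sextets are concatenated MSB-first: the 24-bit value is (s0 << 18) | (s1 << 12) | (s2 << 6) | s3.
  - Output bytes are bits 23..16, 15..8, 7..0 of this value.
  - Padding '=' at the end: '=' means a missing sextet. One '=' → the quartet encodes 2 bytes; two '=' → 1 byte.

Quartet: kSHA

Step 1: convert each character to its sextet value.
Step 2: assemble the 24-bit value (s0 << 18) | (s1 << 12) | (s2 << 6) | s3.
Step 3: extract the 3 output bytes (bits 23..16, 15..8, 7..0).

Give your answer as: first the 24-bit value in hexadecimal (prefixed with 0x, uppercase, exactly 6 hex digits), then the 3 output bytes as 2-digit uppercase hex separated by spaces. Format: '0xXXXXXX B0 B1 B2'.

Sextets: k=36, S=18, H=7, A=0
24-bit: (36<<18) | (18<<12) | (7<<6) | 0
      = 0x900000 | 0x012000 | 0x0001C0 | 0x000000
      = 0x9121C0
Bytes: (v>>16)&0xFF=91, (v>>8)&0xFF=21, v&0xFF=C0

Answer: 0x9121C0 91 21 C0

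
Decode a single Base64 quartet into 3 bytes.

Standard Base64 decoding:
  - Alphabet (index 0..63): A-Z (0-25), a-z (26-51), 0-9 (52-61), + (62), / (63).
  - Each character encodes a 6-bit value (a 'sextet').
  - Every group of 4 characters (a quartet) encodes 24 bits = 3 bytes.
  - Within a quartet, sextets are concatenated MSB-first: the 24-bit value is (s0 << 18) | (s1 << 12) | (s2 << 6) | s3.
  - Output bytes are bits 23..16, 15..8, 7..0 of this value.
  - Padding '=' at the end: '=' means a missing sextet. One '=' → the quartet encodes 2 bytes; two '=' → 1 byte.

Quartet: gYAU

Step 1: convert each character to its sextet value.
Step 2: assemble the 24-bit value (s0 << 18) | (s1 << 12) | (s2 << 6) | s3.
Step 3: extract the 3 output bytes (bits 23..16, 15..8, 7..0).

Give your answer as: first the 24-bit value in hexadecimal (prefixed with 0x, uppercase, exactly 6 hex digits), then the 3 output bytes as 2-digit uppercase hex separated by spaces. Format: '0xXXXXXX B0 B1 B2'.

Answer: 0x818014 81 80 14

Derivation:
Sextets: g=32, Y=24, A=0, U=20
24-bit: (32<<18) | (24<<12) | (0<<6) | 20
      = 0x800000 | 0x018000 | 0x000000 | 0x000014
      = 0x818014
Bytes: (v>>16)&0xFF=81, (v>>8)&0xFF=80, v&0xFF=14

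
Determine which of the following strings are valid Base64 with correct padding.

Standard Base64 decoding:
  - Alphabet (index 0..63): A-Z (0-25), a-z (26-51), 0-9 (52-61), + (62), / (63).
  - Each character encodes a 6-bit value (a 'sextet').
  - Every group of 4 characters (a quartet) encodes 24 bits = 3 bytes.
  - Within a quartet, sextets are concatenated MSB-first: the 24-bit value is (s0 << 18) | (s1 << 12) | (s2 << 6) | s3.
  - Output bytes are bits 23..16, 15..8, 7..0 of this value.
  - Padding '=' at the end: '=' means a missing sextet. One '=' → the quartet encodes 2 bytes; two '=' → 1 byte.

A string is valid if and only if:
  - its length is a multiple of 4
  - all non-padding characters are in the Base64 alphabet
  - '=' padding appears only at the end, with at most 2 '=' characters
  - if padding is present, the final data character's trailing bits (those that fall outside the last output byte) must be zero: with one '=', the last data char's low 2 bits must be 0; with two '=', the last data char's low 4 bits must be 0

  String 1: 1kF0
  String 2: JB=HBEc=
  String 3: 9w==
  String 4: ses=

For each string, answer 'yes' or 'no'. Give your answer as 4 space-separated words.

Answer: yes no yes yes

Derivation:
String 1: '1kF0' → valid
String 2: 'JB=HBEc=' → invalid (bad char(s): ['=']; '=' in middle)
String 3: '9w==' → valid
String 4: 'ses=' → valid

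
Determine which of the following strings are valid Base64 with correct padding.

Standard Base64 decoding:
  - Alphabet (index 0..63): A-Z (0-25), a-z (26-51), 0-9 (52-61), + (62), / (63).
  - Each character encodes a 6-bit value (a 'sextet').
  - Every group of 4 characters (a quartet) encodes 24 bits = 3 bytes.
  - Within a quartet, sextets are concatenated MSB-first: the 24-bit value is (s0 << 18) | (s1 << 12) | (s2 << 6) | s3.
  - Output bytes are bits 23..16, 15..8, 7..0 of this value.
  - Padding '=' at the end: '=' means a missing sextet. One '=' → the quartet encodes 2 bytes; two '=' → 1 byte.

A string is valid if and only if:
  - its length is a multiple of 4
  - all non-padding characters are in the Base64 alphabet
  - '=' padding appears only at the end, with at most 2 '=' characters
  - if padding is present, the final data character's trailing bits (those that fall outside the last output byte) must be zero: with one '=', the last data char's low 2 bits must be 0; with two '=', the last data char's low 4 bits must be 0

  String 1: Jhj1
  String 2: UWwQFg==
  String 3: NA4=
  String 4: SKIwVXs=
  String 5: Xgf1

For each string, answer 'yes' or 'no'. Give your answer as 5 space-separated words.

String 1: 'Jhj1' → valid
String 2: 'UWwQFg==' → valid
String 3: 'NA4=' → valid
String 4: 'SKIwVXs=' → valid
String 5: 'Xgf1' → valid

Answer: yes yes yes yes yes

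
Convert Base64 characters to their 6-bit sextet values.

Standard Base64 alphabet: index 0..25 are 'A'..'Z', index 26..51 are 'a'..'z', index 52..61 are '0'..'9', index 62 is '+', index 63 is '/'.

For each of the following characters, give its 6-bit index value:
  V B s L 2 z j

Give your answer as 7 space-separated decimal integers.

'V': A..Z range, ord('V') − ord('A') = 21
'B': A..Z range, ord('B') − ord('A') = 1
's': a..z range, 26 + ord('s') − ord('a') = 44
'L': A..Z range, ord('L') − ord('A') = 11
'2': 0..9 range, 52 + ord('2') − ord('0') = 54
'z': a..z range, 26 + ord('z') − ord('a') = 51
'j': a..z range, 26 + ord('j') − ord('a') = 35

Answer: 21 1 44 11 54 51 35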